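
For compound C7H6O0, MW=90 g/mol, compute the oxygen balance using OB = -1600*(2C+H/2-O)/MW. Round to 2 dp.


OB = -1600 * (2C + H/2 - O) / MW
Inner = 2*7 + 6/2 - 0 = 17.00
OB = -1600 * 17.00 / 90 = -302.22%


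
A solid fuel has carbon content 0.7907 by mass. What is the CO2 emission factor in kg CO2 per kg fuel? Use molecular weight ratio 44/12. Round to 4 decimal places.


EF = C_frac * (M_CO2 / M_C)
EF = 0.7907 * (44/12)
EF = 0.7907 * 3.666667 = 2.8992 kg_CO2/kg_fuel


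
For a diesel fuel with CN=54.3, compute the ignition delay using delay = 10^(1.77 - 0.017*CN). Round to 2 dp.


delay = 10^(1.77 - 0.017*CN)
Exponent = 1.77 - 0.017*54.3 = 0.8469
delay = 10^0.8469 = 7.03 ms


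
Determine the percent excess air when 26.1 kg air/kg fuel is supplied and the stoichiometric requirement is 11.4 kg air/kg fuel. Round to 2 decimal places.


Excess air = actual - stoichiometric = 26.1 - 11.4 = 14.70 kg/kg fuel
Excess air % = (excess / stoich) * 100 = (14.70 / 11.4) * 100 = 128.95%


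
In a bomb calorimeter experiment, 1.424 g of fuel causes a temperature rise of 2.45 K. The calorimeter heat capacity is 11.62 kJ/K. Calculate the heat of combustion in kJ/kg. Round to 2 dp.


Hc = C_cal * delta_T / m_fuel
Q_released = 11.62 * 2.45 = 28.4690 kJ
m_fuel = 1.424 g = 1.424/1000 kg = 0.001424 kg
Hc = 28.4690 / 0.001424 = 19992.28 kJ/kg


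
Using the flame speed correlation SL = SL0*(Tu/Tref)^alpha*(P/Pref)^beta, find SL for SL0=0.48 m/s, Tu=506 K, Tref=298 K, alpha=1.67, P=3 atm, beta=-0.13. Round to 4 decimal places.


SL = SL0 * (Tu/Tref)^alpha * (P/Pref)^beta
T ratio = 506/298 = 1.69798658
(T ratio)^alpha = 1.69798658^1.67 = 2.420974
(P/Pref)^beta = 3^(-0.13) = 0.866910
SL = 0.48 * 2.420974 * 0.866910 = 1.0074 m/s


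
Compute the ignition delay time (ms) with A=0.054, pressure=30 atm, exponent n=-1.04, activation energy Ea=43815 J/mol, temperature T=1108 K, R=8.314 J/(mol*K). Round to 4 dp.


tau = A * P^n * exp(Ea/(R*T))
P^n = 30^(-1.04) = 0.02909336
Ea/(R*T) = 43815/(8.314*1108) = 4.756342
exp(Ea/(R*T)) = 116.319600
tau = 0.054 * 0.02909336 * 116.319600 = 0.1827 ms


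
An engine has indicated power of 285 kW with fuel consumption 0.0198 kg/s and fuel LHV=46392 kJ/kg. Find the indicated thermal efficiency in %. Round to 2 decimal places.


eta_ith = (IP / (mf * LHV)) * 100
Denominator = 0.0198 * 46392 = 918.5616 kW
eta_ith = (285 / 918.5616) * 100 = 31.03%


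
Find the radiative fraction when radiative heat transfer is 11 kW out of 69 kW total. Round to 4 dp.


f_rad = Q_rad / Q_total
f_rad = 11 / 69 = 0.1594


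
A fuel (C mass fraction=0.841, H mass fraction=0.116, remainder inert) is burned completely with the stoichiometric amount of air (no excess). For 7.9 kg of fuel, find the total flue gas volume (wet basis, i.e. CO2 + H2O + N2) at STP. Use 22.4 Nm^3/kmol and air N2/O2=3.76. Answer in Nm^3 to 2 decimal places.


Per kg fuel: CO2 = (C/12 kmol)*22.4 = (0.841/12)*22.4 = 1.56987 Nm^3
Per kg fuel: H2O = (H/2 kmol)*22.4 = (0.116/2)*22.4 = 1.29920 Nm^3
O2 needed per kg fuel = C/12 + H/4 = 0.841/12 + 0.116/4 = 0.09908333 kmol
Per kg fuel: N2 = O2*3.76*22.4 = 0.09908333*3.76*22.4 = 8.34519 Nm^3
Total per kg = 1.56987 + 1.29920 + 8.34519 = 11.21426 Nm^3
Total = 11.21426 * 7.9 = 88.59 Nm^3


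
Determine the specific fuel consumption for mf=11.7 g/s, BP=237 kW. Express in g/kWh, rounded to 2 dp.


SFC = (mf / BP) * 3600
Rate = 11.7 / 237 = 0.049367 g/(s*kW)
SFC = 0.049367 * 3600 = 177.72 g/kWh


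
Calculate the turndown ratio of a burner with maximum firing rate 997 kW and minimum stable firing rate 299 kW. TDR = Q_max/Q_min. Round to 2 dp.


TDR = Q_max / Q_min
TDR = 997 / 299 = 3.33


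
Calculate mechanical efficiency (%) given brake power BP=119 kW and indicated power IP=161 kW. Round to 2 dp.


eta_mech = (BP / IP) * 100
Ratio = 119 / 161 = 0.7391
eta_mech = 0.7391 * 100 = 73.91%


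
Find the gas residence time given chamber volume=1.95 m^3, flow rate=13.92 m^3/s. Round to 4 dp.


tau = V / Q_flow
tau = 1.95 / 13.92 = 0.1401 s


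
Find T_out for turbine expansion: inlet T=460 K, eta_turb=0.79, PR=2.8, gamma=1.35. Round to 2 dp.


T_out = T_in * (1 - eta * (1 - PR^(-(gamma-1)/gamma)))
Exponent = -(1.35-1)/1.35 = -0.25925926
PR^exp = 2.8^(-0.25925926) = 0.76572026
Factor = 1 - 0.79*(1 - 0.76572026) = 0.81491901
T_out = 460 * 0.81491901 = 374.86 K


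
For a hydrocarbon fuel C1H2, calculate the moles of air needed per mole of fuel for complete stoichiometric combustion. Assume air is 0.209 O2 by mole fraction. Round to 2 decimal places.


Balanced combustion: C1H2 + 1.5 O2 -> 1 CO2 + 1 H2O
O2 needed = C + H/4 = 1 + 2/4 = 1.50 moles
Air moles = O2 / 0.209 = 1.50 / 0.209 = 7.18 moles air


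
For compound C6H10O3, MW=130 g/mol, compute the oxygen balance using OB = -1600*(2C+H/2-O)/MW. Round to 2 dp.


OB = -1600 * (2C + H/2 - O) / MW
Inner = 2*6 + 10/2 - 3 = 14.00
OB = -1600 * 14.00 / 130 = -172.31%


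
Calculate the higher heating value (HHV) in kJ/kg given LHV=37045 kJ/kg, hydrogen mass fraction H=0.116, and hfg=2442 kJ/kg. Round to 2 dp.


HHV = LHV + hfg * 9 * H
Water addition = 2442 * 9 * 0.116 = 2549.448 kJ/kg
HHV = 37045 + 2549.448 = 39594.45 kJ/kg


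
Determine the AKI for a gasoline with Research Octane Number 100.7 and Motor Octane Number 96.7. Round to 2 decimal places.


AKI = (RON + MON) / 2
AKI = (100.7 + 96.7) / 2
AKI = 197.4 / 2 = 98.70


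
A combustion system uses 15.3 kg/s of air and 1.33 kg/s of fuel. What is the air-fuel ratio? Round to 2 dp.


AFR = m_air / m_fuel
AFR = 15.3 / 1.33 = 11.50


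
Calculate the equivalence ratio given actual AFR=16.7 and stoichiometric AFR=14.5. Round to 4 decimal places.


phi = AFR_stoich / AFR_actual
phi = 14.5 / 16.7 = 0.8683


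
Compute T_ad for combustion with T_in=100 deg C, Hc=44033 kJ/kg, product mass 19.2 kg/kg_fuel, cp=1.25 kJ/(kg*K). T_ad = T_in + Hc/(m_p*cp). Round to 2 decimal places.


T_ad = T_in + Hc / (m_p * cp)
Denominator = 19.2 * 1.25 = 24.0000
Temperature rise = 44033 / 24.0000 = 1834.71 K
T_ad = 100 + 1834.71 = 1934.71 deg C


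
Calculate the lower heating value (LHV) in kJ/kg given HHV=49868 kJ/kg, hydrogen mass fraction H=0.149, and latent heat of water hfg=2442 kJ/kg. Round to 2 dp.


LHV = HHV - hfg * 9 * H
Water correction = 2442 * 9 * 0.149 = 3274.722 kJ/kg
LHV = 49868 - 3274.722 = 46593.28 kJ/kg


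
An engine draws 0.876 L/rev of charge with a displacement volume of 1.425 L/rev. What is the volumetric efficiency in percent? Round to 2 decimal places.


eta_v = (V_actual / V_disp) * 100
Ratio = 0.876 / 1.425 = 0.6147
eta_v = 0.6147 * 100 = 61.47%


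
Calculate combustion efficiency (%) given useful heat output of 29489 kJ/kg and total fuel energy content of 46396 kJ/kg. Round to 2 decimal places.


Efficiency = (Q_useful / Q_fuel) * 100
Efficiency = (29489 / 46396) * 100
Efficiency = 0.6356 * 100 = 63.56%


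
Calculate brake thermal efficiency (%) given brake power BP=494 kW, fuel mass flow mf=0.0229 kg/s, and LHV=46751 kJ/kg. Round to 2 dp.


eta_BTE = (BP / (mf * LHV)) * 100
Denominator = 0.0229 * 46751 = 1070.5979 kW
eta_BTE = (494 / 1070.5979) * 100 = 46.14%


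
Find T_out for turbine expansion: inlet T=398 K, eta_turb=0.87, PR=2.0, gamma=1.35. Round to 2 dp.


T_out = T_in * (1 - eta * (1 - PR^(-(gamma-1)/gamma)))
Exponent = -(1.35-1)/1.35 = -0.25925926
PR^exp = 2.0^(-0.25925926) = 0.83551680
Factor = 1 - 0.87*(1 - 0.83551680) = 0.85689962
T_out = 398 * 0.85689962 = 341.05 K


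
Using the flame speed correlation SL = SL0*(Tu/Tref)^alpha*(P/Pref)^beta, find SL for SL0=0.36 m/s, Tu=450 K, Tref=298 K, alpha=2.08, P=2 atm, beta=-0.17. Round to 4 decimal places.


SL = SL0 * (Tu/Tref)^alpha * (P/Pref)^beta
T ratio = 450/298 = 1.51006711
(T ratio)^alpha = 1.51006711^2.08 = 2.356743
(P/Pref)^beta = 2^(-0.17) = 0.888843
SL = 0.36 * 2.356743 * 0.888843 = 0.7541 m/s


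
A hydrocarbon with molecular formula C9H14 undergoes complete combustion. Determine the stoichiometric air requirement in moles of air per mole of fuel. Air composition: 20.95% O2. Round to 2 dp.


Balanced combustion: C9H14 + 12.5 O2 -> 9 CO2 + 7 H2O
O2 needed = C + H/4 = 9 + 14/4 = 12.50 moles
Air moles = O2 / 0.2095 = 12.50 / 0.2095 = 59.67 moles air


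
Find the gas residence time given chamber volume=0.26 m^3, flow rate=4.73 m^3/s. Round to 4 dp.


tau = V / Q_flow
tau = 0.26 / 4.73 = 0.0550 s


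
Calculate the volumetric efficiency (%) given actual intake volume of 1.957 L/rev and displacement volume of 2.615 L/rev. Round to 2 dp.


eta_v = (V_actual / V_disp) * 100
Ratio = 1.957 / 2.615 = 0.7484
eta_v = 0.7484 * 100 = 74.84%


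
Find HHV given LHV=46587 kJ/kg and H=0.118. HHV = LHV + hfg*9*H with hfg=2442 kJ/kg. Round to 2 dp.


HHV = LHV + hfg * 9 * H
Water addition = 2442 * 9 * 0.118 = 2593.404 kJ/kg
HHV = 46587 + 2593.404 = 49180.40 kJ/kg


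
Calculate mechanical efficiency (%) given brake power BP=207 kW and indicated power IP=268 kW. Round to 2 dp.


eta_mech = (BP / IP) * 100
Ratio = 207 / 268 = 0.7724
eta_mech = 0.7724 * 100 = 77.24%


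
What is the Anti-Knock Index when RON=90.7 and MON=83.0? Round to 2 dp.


AKI = (RON + MON) / 2
AKI = (90.7 + 83.0) / 2
AKI = 173.7 / 2 = 86.85


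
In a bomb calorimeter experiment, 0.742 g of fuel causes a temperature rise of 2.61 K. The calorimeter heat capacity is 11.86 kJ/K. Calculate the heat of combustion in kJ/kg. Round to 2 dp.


Hc = C_cal * delta_T / m_fuel
Q_released = 11.86 * 2.61 = 30.9546 kJ
m_fuel = 0.742 g = 0.742/1000 kg = 0.000742 kg
Hc = 30.9546 / 0.000742 = 41717.79 kJ/kg


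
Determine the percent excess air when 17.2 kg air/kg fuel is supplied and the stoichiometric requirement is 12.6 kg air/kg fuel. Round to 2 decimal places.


Excess air = actual - stoichiometric = 17.2 - 12.6 = 4.60 kg/kg fuel
Excess air % = (excess / stoich) * 100 = (4.60 / 12.6) * 100 = 36.51%


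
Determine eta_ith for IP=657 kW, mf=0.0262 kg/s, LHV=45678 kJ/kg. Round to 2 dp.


eta_ith = (IP / (mf * LHV)) * 100
Denominator = 0.0262 * 45678 = 1196.7636 kW
eta_ith = (657 / 1196.7636) * 100 = 54.90%


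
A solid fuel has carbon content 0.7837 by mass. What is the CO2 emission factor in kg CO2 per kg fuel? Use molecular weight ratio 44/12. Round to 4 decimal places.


EF = C_frac * (M_CO2 / M_C)
EF = 0.7837 * (44/12)
EF = 0.7837 * 3.666667 = 2.8736 kg_CO2/kg_fuel


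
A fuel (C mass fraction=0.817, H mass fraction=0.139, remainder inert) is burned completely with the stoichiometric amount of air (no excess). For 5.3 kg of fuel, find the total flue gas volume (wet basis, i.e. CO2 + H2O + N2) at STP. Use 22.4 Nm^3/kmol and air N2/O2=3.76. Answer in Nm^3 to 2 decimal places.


Per kg fuel: CO2 = (C/12 kmol)*22.4 = (0.817/12)*22.4 = 1.52507 Nm^3
Per kg fuel: H2O = (H/2 kmol)*22.4 = (0.139/2)*22.4 = 1.55680 Nm^3
O2 needed per kg fuel = C/12 + H/4 = 0.817/12 + 0.139/4 = 0.10283333 kmol
Per kg fuel: N2 = O2*3.76*22.4 = 0.10283333*3.76*22.4 = 8.66103 Nm^3
Total per kg = 1.52507 + 1.55680 + 8.66103 = 11.74290 Nm^3
Total = 11.74290 * 5.3 = 62.24 Nm^3


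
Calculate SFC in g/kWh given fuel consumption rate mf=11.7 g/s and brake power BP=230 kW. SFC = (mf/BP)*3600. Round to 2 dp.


SFC = (mf / BP) * 3600
Rate = 11.7 / 230 = 0.050870 g/(s*kW)
SFC = 0.050870 * 3600 = 183.13 g/kWh


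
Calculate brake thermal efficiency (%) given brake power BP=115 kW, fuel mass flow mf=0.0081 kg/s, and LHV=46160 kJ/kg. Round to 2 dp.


eta_BTE = (BP / (mf * LHV)) * 100
Denominator = 0.0081 * 46160 = 373.8960 kW
eta_BTE = (115 / 373.8960) * 100 = 30.76%


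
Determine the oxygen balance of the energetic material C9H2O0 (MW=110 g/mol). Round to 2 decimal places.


OB = -1600 * (2C + H/2 - O) / MW
Inner = 2*9 + 2/2 - 0 = 19.00
OB = -1600 * 19.00 / 110 = -276.36%


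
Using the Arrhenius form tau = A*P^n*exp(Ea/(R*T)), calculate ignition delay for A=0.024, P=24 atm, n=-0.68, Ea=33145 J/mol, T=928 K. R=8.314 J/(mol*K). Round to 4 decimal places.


tau = A * P^n * exp(Ea/(R*T))
P^n = 24^(-0.68) = 0.11520103
Ea/(R*T) = 33145/(8.314*928) = 4.295958
exp(Ea/(R*T)) = 73.402501
tau = 0.024 * 0.11520103 * 73.402501 = 0.2029 ms


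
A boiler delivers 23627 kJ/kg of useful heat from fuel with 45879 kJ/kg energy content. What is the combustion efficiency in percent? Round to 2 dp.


Efficiency = (Q_useful / Q_fuel) * 100
Efficiency = (23627 / 45879) * 100
Efficiency = 0.5150 * 100 = 51.50%


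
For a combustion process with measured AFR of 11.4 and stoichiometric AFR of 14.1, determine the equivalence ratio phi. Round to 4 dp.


phi = AFR_stoich / AFR_actual
phi = 14.1 / 11.4 = 1.2368


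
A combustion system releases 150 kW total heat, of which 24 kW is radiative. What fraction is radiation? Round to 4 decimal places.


f_rad = Q_rad / Q_total
f_rad = 24 / 150 = 0.1600


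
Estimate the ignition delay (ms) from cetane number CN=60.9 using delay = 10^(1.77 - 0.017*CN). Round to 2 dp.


delay = 10^(1.77 - 0.017*CN)
Exponent = 1.77 - 0.017*60.9 = 0.7347
delay = 10^0.7347 = 5.43 ms


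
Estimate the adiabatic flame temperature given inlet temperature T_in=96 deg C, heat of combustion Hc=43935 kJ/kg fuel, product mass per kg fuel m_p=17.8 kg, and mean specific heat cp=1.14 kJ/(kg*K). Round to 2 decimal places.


T_ad = T_in + Hc / (m_p * cp)
Denominator = 17.8 * 1.14 = 20.2920
Temperature rise = 43935 / 20.2920 = 2165.14 K
T_ad = 96 + 2165.14 = 2261.14 deg C


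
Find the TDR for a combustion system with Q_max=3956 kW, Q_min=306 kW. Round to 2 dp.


TDR = Q_max / Q_min
TDR = 3956 / 306 = 12.93


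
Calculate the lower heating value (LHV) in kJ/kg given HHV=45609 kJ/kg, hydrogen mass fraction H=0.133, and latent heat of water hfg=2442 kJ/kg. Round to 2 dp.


LHV = HHV - hfg * 9 * H
Water correction = 2442 * 9 * 0.133 = 2923.074 kJ/kg
LHV = 45609 - 2923.074 = 42685.93 kJ/kg


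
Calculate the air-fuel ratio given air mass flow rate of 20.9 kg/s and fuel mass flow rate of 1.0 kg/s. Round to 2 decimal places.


AFR = m_air / m_fuel
AFR = 20.9 / 1.0 = 20.90


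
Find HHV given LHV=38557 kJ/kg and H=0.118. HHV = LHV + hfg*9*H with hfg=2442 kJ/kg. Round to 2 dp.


HHV = LHV + hfg * 9 * H
Water addition = 2442 * 9 * 0.118 = 2593.404 kJ/kg
HHV = 38557 + 2593.404 = 41150.40 kJ/kg


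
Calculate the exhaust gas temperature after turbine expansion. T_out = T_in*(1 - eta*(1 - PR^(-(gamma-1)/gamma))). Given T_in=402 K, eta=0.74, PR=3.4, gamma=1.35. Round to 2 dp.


T_out = T_in * (1 - eta * (1 - PR^(-(gamma-1)/gamma)))
Exponent = -(1.35-1)/1.35 = -0.25925926
PR^exp = 3.4^(-0.25925926) = 0.72813041
Factor = 1 - 0.74*(1 - 0.72813041) = 0.79881650
T_out = 402 * 0.79881650 = 321.12 K


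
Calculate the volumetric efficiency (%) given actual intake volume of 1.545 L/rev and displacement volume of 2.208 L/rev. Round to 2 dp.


eta_v = (V_actual / V_disp) * 100
Ratio = 1.545 / 2.208 = 0.6997
eta_v = 0.6997 * 100 = 69.97%


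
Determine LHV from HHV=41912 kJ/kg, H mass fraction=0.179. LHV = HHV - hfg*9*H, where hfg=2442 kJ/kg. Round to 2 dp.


LHV = HHV - hfg * 9 * H
Water correction = 2442 * 9 * 0.179 = 3934.062 kJ/kg
LHV = 41912 - 3934.062 = 37977.94 kJ/kg


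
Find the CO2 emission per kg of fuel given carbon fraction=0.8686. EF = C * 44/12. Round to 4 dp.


EF = C_frac * (M_CO2 / M_C)
EF = 0.8686 * (44/12)
EF = 0.8686 * 3.666667 = 3.1849 kg_CO2/kg_fuel


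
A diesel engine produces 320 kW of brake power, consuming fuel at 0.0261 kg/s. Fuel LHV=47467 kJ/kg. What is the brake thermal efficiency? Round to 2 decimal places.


eta_BTE = (BP / (mf * LHV)) * 100
Denominator = 0.0261 * 47467 = 1238.8887 kW
eta_BTE = (320 / 1238.8887) * 100 = 25.83%


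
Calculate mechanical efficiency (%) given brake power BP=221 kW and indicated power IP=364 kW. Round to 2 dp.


eta_mech = (BP / IP) * 100
Ratio = 221 / 364 = 0.6071
eta_mech = 0.6071 * 100 = 60.71%


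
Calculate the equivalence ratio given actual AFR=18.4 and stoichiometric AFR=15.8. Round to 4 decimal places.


phi = AFR_stoich / AFR_actual
phi = 15.8 / 18.4 = 0.8587


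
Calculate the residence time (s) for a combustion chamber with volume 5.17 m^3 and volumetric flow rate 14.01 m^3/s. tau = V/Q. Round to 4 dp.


tau = V / Q_flow
tau = 5.17 / 14.01 = 0.3690 s


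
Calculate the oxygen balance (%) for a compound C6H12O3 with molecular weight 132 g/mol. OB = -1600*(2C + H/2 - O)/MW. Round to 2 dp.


OB = -1600 * (2C + H/2 - O) / MW
Inner = 2*6 + 12/2 - 3 = 15.00
OB = -1600 * 15.00 / 132 = -181.82%


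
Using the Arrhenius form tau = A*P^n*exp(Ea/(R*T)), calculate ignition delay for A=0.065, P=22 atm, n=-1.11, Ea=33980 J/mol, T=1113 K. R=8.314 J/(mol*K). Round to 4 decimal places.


tau = A * P^n * exp(Ea/(R*T))
P^n = 22^(-1.11) = 0.03235272
Ea/(R*T) = 33980/(8.314*1113) = 3.672131
exp(Ea/(R*T)) = 39.335649
tau = 0.065 * 0.03235272 * 39.335649 = 0.0827 ms


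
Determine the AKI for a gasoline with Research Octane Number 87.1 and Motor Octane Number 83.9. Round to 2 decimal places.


AKI = (RON + MON) / 2
AKI = (87.1 + 83.9) / 2
AKI = 171.0 / 2 = 85.50


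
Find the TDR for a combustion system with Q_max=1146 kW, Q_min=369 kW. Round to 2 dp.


TDR = Q_max / Q_min
TDR = 1146 / 369 = 3.11


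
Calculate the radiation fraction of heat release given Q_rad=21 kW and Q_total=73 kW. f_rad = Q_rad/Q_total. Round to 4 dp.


f_rad = Q_rad / Q_total
f_rad = 21 / 73 = 0.2877


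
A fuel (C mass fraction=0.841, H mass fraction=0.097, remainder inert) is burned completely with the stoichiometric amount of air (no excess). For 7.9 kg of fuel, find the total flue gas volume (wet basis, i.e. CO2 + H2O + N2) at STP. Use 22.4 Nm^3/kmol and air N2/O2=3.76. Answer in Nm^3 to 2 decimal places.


Per kg fuel: CO2 = (C/12 kmol)*22.4 = (0.841/12)*22.4 = 1.56987 Nm^3
Per kg fuel: H2O = (H/2 kmol)*22.4 = (0.097/2)*22.4 = 1.08640 Nm^3
O2 needed per kg fuel = C/12 + H/4 = 0.841/12 + 0.097/4 = 0.09433333 kmol
Per kg fuel: N2 = O2*3.76*22.4 = 0.09433333*3.76*22.4 = 7.94513 Nm^3
Total per kg = 1.56987 + 1.08640 + 7.94513 = 10.60140 Nm^3
Total = 10.60140 * 7.9 = 83.75 Nm^3


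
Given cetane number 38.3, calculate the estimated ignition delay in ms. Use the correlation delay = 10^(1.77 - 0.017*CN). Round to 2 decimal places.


delay = 10^(1.77 - 0.017*CN)
Exponent = 1.77 - 0.017*38.3 = 1.1189
delay = 10^1.1189 = 13.15 ms


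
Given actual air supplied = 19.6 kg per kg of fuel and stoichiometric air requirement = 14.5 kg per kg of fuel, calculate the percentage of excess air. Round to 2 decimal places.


Excess air = actual - stoichiometric = 19.6 - 14.5 = 5.10 kg/kg fuel
Excess air % = (excess / stoich) * 100 = (5.10 / 14.5) * 100 = 35.17%


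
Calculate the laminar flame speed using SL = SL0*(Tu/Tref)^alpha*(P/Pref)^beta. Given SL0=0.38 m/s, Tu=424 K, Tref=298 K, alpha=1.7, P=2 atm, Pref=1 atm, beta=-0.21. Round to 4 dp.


SL = SL0 * (Tu/Tref)^alpha * (P/Pref)^beta
T ratio = 424/298 = 1.42281879
(T ratio)^alpha = 1.42281879^1.7 = 1.821186
(P/Pref)^beta = 2^(-0.21) = 0.864537
SL = 0.38 * 1.821186 * 0.864537 = 0.5983 m/s


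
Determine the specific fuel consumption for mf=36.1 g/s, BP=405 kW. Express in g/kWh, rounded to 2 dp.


SFC = (mf / BP) * 3600
Rate = 36.1 / 405 = 0.089136 g/(s*kW)
SFC = 0.089136 * 3600 = 320.89 g/kWh


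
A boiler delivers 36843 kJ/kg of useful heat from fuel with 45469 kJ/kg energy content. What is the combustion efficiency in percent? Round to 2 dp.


Efficiency = (Q_useful / Q_fuel) * 100
Efficiency = (36843 / 45469) * 100
Efficiency = 0.8103 * 100 = 81.03%


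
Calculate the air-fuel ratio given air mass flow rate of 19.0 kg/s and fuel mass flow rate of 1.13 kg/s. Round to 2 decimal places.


AFR = m_air / m_fuel
AFR = 19.0 / 1.13 = 16.81


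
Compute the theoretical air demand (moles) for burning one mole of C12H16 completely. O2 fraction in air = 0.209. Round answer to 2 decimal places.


Balanced combustion: C12H16 + 16 O2 -> 12 CO2 + 8 H2O
O2 needed = C + H/4 = 12 + 16/4 = 16.00 moles
Air moles = O2 / 0.209 = 16.00 / 0.209 = 76.56 moles air


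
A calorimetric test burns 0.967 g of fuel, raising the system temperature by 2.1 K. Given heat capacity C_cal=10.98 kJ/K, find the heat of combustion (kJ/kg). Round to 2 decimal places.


Hc = C_cal * delta_T / m_fuel
Q_released = 10.98 * 2.1 = 23.0580 kJ
m_fuel = 0.967 g = 0.967/1000 kg = 0.000967 kg
Hc = 23.0580 / 0.000967 = 23844.88 kJ/kg


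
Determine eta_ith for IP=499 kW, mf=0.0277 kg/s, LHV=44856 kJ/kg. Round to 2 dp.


eta_ith = (IP / (mf * LHV)) * 100
Denominator = 0.0277 * 44856 = 1242.5112 kW
eta_ith = (499 / 1242.5112) * 100 = 40.16%


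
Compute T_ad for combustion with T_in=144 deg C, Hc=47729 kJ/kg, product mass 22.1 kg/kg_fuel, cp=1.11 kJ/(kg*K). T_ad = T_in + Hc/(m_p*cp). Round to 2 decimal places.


T_ad = T_in + Hc / (m_p * cp)
Denominator = 22.1 * 1.11 = 24.5310
Temperature rise = 47729 / 24.5310 = 1945.66 K
T_ad = 144 + 1945.66 = 2089.66 deg C


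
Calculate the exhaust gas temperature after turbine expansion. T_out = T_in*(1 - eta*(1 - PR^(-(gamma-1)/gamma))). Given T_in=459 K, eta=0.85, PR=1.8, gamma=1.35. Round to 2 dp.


T_out = T_in * (1 - eta * (1 - PR^(-(gamma-1)/gamma)))
Exponent = -(1.35-1)/1.35 = -0.25925926
PR^exp = 1.8^(-0.25925926) = 0.85865408
Factor = 1 - 0.85*(1 - 0.85865408) = 0.87985597
T_out = 459 * 0.87985597 = 403.85 K


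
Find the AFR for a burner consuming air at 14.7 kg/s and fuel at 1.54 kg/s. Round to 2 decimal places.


AFR = m_air / m_fuel
AFR = 14.7 / 1.54 = 9.55


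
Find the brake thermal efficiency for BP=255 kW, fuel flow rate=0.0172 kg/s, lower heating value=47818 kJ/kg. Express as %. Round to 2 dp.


eta_BTE = (BP / (mf * LHV)) * 100
Denominator = 0.0172 * 47818 = 822.4696 kW
eta_BTE = (255 / 822.4696) * 100 = 31.00%


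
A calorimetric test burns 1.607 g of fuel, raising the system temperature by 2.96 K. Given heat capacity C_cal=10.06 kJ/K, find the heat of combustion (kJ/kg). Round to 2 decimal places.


Hc = C_cal * delta_T / m_fuel
Q_released = 10.06 * 2.96 = 29.7776 kJ
m_fuel = 1.607 g = 1.607/1000 kg = 0.001607 kg
Hc = 29.7776 / 0.001607 = 18529.93 kJ/kg


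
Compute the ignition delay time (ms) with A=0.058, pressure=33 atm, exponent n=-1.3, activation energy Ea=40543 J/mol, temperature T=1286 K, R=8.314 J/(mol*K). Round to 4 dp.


tau = A * P^n * exp(Ea/(R*T))
P^n = 33^(-1.3) = 0.01061529
Ea/(R*T) = 40543/(8.314*1286) = 3.791970
exp(Ea/(R*T)) = 44.343671
tau = 0.058 * 0.01061529 * 44.343671 = 0.0273 ms


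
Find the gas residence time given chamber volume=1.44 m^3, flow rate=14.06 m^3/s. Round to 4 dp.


tau = V / Q_flow
tau = 1.44 / 14.06 = 0.1024 s


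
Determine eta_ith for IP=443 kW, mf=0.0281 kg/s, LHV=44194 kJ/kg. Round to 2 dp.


eta_ith = (IP / (mf * LHV)) * 100
Denominator = 0.0281 * 44194 = 1241.8514 kW
eta_ith = (443 / 1241.8514) * 100 = 35.67%


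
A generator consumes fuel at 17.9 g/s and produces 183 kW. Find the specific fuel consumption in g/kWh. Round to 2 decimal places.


SFC = (mf / BP) * 3600
Rate = 17.9 / 183 = 0.097814 g/(s*kW)
SFC = 0.097814 * 3600 = 352.13 g/kWh


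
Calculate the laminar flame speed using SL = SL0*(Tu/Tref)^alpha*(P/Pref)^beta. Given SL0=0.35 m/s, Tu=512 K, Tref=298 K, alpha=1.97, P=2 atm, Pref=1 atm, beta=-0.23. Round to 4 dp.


SL = SL0 * (Tu/Tref)^alpha * (P/Pref)^beta
T ratio = 512/298 = 1.71812081
(T ratio)^alpha = 1.71812081^1.97 = 2.904396
(P/Pref)^beta = 2^(-0.23) = 0.852635
SL = 0.35 * 2.904396 * 0.852635 = 0.8667 m/s


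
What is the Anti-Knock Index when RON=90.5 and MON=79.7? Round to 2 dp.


AKI = (RON + MON) / 2
AKI = (90.5 + 79.7) / 2
AKI = 170.2 / 2 = 85.10


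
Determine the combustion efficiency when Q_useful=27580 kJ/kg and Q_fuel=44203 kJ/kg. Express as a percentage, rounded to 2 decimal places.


Efficiency = (Q_useful / Q_fuel) * 100
Efficiency = (27580 / 44203) * 100
Efficiency = 0.6239 * 100 = 62.39%


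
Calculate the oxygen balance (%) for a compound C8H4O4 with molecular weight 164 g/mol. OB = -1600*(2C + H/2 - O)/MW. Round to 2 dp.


OB = -1600 * (2C + H/2 - O) / MW
Inner = 2*8 + 4/2 - 4 = 14.00
OB = -1600 * 14.00 / 164 = -136.59%


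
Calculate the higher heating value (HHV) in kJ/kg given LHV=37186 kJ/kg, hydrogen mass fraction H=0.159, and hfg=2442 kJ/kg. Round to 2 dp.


HHV = LHV + hfg * 9 * H
Water addition = 2442 * 9 * 0.159 = 3494.502 kJ/kg
HHV = 37186 + 3494.502 = 40680.50 kJ/kg


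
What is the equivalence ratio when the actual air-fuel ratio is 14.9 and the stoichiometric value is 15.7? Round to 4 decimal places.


phi = AFR_stoich / AFR_actual
phi = 15.7 / 14.9 = 1.0537


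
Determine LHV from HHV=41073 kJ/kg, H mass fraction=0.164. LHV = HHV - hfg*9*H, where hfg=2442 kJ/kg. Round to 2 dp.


LHV = HHV - hfg * 9 * H
Water correction = 2442 * 9 * 0.164 = 3604.392 kJ/kg
LHV = 41073 - 3604.392 = 37468.61 kJ/kg


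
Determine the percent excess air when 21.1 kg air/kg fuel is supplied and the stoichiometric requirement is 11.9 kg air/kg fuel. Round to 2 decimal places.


Excess air = actual - stoichiometric = 21.1 - 11.9 = 9.20 kg/kg fuel
Excess air % = (excess / stoich) * 100 = (9.20 / 11.9) * 100 = 77.31%


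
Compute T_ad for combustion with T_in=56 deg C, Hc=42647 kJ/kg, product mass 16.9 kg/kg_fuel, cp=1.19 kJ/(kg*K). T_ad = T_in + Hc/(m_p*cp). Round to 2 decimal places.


T_ad = T_in + Hc / (m_p * cp)
Denominator = 16.9 * 1.19 = 20.1110
Temperature rise = 42647 / 20.1110 = 2120.58 K
T_ad = 56 + 2120.58 = 2176.58 deg C


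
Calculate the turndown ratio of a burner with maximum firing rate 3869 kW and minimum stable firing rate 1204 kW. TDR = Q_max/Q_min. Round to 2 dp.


TDR = Q_max / Q_min
TDR = 3869 / 1204 = 3.21


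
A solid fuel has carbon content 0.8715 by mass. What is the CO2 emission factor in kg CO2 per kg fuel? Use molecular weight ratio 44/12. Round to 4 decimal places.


EF = C_frac * (M_CO2 / M_C)
EF = 0.8715 * (44/12)
EF = 0.8715 * 3.666667 = 3.1955 kg_CO2/kg_fuel


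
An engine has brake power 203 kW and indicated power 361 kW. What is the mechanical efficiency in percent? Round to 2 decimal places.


eta_mech = (BP / IP) * 100
Ratio = 203 / 361 = 0.5623
eta_mech = 0.5623 * 100 = 56.23%


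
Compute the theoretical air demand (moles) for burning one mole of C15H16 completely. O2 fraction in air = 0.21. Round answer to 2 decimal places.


Balanced combustion: C15H16 + 19 O2 -> 15 CO2 + 8 H2O
O2 needed = C + H/4 = 15 + 16/4 = 19.00 moles
Air moles = O2 / 0.21 = 19.00 / 0.21 = 90.48 moles air


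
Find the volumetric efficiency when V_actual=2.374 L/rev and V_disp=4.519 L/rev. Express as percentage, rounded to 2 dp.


eta_v = (V_actual / V_disp) * 100
Ratio = 2.374 / 4.519 = 0.5253
eta_v = 0.5253 * 100 = 52.53%


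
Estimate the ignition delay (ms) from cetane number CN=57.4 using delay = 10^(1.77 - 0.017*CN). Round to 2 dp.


delay = 10^(1.77 - 0.017*CN)
Exponent = 1.77 - 0.017*57.4 = 0.7942
delay = 10^0.7942 = 6.23 ms


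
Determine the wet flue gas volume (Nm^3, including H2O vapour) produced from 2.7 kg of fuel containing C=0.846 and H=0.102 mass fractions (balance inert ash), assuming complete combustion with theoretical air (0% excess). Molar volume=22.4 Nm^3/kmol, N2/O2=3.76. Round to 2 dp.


Per kg fuel: CO2 = (C/12 kmol)*22.4 = (0.846/12)*22.4 = 1.57920 Nm^3
Per kg fuel: H2O = (H/2 kmol)*22.4 = (0.102/2)*22.4 = 1.14240 Nm^3
O2 needed per kg fuel = C/12 + H/4 = 0.846/12 + 0.102/4 = 0.09600000 kmol
Per kg fuel: N2 = O2*3.76*22.4 = 0.09600000*3.76*22.4 = 8.08550 Nm^3
Total per kg = 1.57920 + 1.14240 + 8.08550 = 10.80710 Nm^3
Total = 10.80710 * 2.7 = 29.18 Nm^3


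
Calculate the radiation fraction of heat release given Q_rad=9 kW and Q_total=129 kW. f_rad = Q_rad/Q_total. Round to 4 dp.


f_rad = Q_rad / Q_total
f_rad = 9 / 129 = 0.0698


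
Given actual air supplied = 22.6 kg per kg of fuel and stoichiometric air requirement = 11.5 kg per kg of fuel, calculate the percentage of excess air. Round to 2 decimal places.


Excess air = actual - stoichiometric = 22.6 - 11.5 = 11.10 kg/kg fuel
Excess air % = (excess / stoich) * 100 = (11.10 / 11.5) * 100 = 96.52%


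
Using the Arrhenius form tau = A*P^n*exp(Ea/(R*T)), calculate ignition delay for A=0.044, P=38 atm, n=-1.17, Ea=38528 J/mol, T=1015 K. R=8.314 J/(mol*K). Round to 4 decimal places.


tau = A * P^n * exp(Ea/(R*T))
P^n = 38^(-1.17) = 0.01417925
Ea/(R*T) = 38528/(8.314*1015) = 4.565627
exp(Ea/(R*T)) = 96.122819
tau = 0.044 * 0.01417925 * 96.122819 = 0.0600 ms


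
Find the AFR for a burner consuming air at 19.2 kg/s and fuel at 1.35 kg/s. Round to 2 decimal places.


AFR = m_air / m_fuel
AFR = 19.2 / 1.35 = 14.22


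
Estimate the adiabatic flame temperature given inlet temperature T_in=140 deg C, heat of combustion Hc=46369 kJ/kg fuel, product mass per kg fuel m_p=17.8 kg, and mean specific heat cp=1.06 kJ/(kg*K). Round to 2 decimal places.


T_ad = T_in + Hc / (m_p * cp)
Denominator = 17.8 * 1.06 = 18.8680
Temperature rise = 46369 / 18.8680 = 2457.55 K
T_ad = 140 + 2457.55 = 2597.55 deg C


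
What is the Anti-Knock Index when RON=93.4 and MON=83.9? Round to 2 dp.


AKI = (RON + MON) / 2
AKI = (93.4 + 83.9) / 2
AKI = 177.3 / 2 = 88.65


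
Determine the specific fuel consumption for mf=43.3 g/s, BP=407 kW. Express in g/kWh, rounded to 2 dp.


SFC = (mf / BP) * 3600
Rate = 43.3 / 407 = 0.106388 g/(s*kW)
SFC = 0.106388 * 3600 = 383.00 g/kWh


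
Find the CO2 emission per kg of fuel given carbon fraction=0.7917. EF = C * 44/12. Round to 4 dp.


EF = C_frac * (M_CO2 / M_C)
EF = 0.7917 * (44/12)
EF = 0.7917 * 3.666667 = 2.9029 kg_CO2/kg_fuel


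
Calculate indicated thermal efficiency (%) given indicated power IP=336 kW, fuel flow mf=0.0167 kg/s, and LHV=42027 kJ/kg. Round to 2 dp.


eta_ith = (IP / (mf * LHV)) * 100
Denominator = 0.0167 * 42027 = 701.8509 kW
eta_ith = (336 / 701.8509) * 100 = 47.87%


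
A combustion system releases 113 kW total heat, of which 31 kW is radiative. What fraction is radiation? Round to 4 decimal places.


f_rad = Q_rad / Q_total
f_rad = 31 / 113 = 0.2743


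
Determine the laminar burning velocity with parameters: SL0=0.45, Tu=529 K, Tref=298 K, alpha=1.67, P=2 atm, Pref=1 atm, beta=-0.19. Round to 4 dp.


SL = SL0 * (Tu/Tref)^alpha * (P/Pref)^beta
T ratio = 529/298 = 1.77516779
(T ratio)^alpha = 1.77516779^1.67 = 2.607533
(P/Pref)^beta = 2^(-0.19) = 0.876606
SL = 0.45 * 2.607533 * 0.876606 = 1.0286 m/s


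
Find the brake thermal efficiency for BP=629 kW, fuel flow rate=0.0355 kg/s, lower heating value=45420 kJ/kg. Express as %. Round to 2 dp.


eta_BTE = (BP / (mf * LHV)) * 100
Denominator = 0.0355 * 45420 = 1612.4100 kW
eta_BTE = (629 / 1612.4100) * 100 = 39.01%


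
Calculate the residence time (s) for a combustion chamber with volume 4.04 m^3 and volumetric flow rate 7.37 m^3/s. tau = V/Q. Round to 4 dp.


tau = V / Q_flow
tau = 4.04 / 7.37 = 0.5482 s


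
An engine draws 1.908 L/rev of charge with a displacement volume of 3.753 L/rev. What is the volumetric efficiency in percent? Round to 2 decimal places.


eta_v = (V_actual / V_disp) * 100
Ratio = 1.908 / 3.753 = 0.5084
eta_v = 0.5084 * 100 = 50.84%


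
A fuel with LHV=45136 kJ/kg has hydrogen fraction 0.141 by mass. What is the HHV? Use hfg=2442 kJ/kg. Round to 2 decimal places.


HHV = LHV + hfg * 9 * H
Water addition = 2442 * 9 * 0.141 = 3098.898 kJ/kg
HHV = 45136 + 3098.898 = 48234.90 kJ/kg


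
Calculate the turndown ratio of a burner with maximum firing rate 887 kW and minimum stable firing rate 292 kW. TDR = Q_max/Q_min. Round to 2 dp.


TDR = Q_max / Q_min
TDR = 887 / 292 = 3.04


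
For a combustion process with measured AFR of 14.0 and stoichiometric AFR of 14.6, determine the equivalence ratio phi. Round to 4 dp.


phi = AFR_stoich / AFR_actual
phi = 14.6 / 14.0 = 1.0429


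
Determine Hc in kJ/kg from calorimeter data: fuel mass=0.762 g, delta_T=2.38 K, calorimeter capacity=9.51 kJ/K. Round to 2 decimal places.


Hc = C_cal * delta_T / m_fuel
Q_released = 9.51 * 2.38 = 22.6338 kJ
m_fuel = 0.762 g = 0.762/1000 kg = 0.000762 kg
Hc = 22.6338 / 0.000762 = 29703.15 kJ/kg


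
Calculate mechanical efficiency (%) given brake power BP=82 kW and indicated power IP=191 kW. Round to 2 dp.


eta_mech = (BP / IP) * 100
Ratio = 82 / 191 = 0.4293
eta_mech = 0.4293 * 100 = 42.93%


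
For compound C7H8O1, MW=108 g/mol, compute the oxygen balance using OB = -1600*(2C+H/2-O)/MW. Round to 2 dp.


OB = -1600 * (2C + H/2 - O) / MW
Inner = 2*7 + 8/2 - 1 = 17.00
OB = -1600 * 17.00 / 108 = -251.85%


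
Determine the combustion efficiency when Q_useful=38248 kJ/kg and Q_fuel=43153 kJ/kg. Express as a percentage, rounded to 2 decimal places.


Efficiency = (Q_useful / Q_fuel) * 100
Efficiency = (38248 / 43153) * 100
Efficiency = 0.8863 * 100 = 88.63%


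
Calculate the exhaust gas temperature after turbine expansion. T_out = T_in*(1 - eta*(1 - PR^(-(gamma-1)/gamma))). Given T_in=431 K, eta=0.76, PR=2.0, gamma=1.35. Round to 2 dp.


T_out = T_in * (1 - eta * (1 - PR^(-(gamma-1)/gamma)))
Exponent = -(1.35-1)/1.35 = -0.25925926
PR^exp = 2.0^(-0.25925926) = 0.83551680
Factor = 1 - 0.76*(1 - 0.83551680) = 0.87499277
T_out = 431 * 0.87499277 = 377.12 K


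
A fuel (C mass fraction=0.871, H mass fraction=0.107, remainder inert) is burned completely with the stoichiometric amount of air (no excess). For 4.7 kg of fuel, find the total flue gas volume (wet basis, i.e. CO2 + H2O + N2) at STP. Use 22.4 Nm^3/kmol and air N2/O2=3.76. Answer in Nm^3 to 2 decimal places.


Per kg fuel: CO2 = (C/12 kmol)*22.4 = (0.871/12)*22.4 = 1.62587 Nm^3
Per kg fuel: H2O = (H/2 kmol)*22.4 = (0.107/2)*22.4 = 1.19840 Nm^3
O2 needed per kg fuel = C/12 + H/4 = 0.871/12 + 0.107/4 = 0.09933333 kmol
Per kg fuel: N2 = O2*3.76*22.4 = 0.09933333*3.76*22.4 = 8.36625 Nm^3
Total per kg = 1.62587 + 1.19840 + 8.36625 = 11.19052 Nm^3
Total = 11.19052 * 4.7 = 52.60 Nm^3


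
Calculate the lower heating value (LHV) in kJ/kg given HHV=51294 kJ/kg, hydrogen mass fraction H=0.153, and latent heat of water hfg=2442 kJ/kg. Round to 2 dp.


LHV = HHV - hfg * 9 * H
Water correction = 2442 * 9 * 0.153 = 3362.634 kJ/kg
LHV = 51294 - 3362.634 = 47931.37 kJ/kg


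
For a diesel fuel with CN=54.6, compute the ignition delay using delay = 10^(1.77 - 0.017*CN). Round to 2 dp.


delay = 10^(1.77 - 0.017*CN)
Exponent = 1.77 - 0.017*54.6 = 0.8418
delay = 10^0.8418 = 6.95 ms


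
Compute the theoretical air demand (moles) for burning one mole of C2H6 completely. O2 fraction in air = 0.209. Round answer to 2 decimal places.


Balanced combustion: C2H6 + 3.5 O2 -> 2 CO2 + 3 H2O
O2 needed = C + H/4 = 2 + 6/4 = 3.50 moles
Air moles = O2 / 0.209 = 3.50 / 0.209 = 16.75 moles air


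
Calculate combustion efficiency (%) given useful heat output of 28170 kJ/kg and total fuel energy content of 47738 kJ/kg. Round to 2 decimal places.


Efficiency = (Q_useful / Q_fuel) * 100
Efficiency = (28170 / 47738) * 100
Efficiency = 0.5901 * 100 = 59.01%


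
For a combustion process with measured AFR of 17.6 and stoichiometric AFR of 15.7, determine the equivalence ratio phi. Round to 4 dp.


phi = AFR_stoich / AFR_actual
phi = 15.7 / 17.6 = 0.8920


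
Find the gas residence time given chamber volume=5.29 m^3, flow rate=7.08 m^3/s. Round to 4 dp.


tau = V / Q_flow
tau = 5.29 / 7.08 = 0.7472 s


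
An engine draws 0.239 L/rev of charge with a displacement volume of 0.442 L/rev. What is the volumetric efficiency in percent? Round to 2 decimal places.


eta_v = (V_actual / V_disp) * 100
Ratio = 0.239 / 0.442 = 0.5407
eta_v = 0.5407 * 100 = 54.07%


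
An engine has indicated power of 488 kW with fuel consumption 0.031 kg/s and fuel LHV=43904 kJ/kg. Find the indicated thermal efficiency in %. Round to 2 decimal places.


eta_ith = (IP / (mf * LHV)) * 100
Denominator = 0.031 * 43904 = 1361.0240 kW
eta_ith = (488 / 1361.0240) * 100 = 35.86%


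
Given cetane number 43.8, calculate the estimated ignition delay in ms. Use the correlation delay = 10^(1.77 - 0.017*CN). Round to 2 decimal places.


delay = 10^(1.77 - 0.017*CN)
Exponent = 1.77 - 0.017*43.8 = 1.0254
delay = 10^1.0254 = 10.60 ms


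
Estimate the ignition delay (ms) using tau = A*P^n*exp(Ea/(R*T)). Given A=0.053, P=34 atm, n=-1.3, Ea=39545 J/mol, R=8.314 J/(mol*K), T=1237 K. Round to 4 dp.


tau = A * P^n * exp(Ea/(R*T))
P^n = 34^(-1.3) = 0.01021121
Ea/(R*T) = 39545/(8.314*1237) = 3.845137
exp(Ea/(R*T)) = 46.765108
tau = 0.053 * 0.01021121 * 46.765108 = 0.0253 ms


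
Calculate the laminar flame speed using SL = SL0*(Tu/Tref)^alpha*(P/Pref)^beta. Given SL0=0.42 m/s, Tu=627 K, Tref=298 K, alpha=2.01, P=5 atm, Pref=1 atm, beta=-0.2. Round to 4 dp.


SL = SL0 * (Tu/Tref)^alpha * (P/Pref)^beta
T ratio = 627/298 = 2.10402685
(T ratio)^alpha = 2.10402685^2.01 = 4.459982
(P/Pref)^beta = 5^(-0.2) = 0.724780
SL = 0.42 * 4.459982 * 0.724780 = 1.3577 m/s


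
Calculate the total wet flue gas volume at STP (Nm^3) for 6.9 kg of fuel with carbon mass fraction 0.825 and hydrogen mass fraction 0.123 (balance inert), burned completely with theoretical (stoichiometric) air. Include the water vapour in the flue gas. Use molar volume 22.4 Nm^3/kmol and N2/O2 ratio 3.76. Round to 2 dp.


Per kg fuel: CO2 = (C/12 kmol)*22.4 = (0.825/12)*22.4 = 1.54000 Nm^3
Per kg fuel: H2O = (H/2 kmol)*22.4 = (0.123/2)*22.4 = 1.37760 Nm^3
O2 needed per kg fuel = C/12 + H/4 = 0.825/12 + 0.123/4 = 0.09950000 kmol
Per kg fuel: N2 = O2*3.76*22.4 = 0.09950000*3.76*22.4 = 8.38029 Nm^3
Total per kg = 1.54000 + 1.37760 + 8.38029 = 11.29789 Nm^3
Total = 11.29789 * 6.9 = 77.96 Nm^3


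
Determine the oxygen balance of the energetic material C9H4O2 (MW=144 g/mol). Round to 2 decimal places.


OB = -1600 * (2C + H/2 - O) / MW
Inner = 2*9 + 4/2 - 2 = 18.00
OB = -1600 * 18.00 / 144 = -200.00%


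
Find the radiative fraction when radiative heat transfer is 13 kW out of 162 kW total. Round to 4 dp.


f_rad = Q_rad / Q_total
f_rad = 13 / 162 = 0.0802


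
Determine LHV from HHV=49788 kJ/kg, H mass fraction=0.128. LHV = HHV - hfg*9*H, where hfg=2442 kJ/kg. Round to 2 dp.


LHV = HHV - hfg * 9 * H
Water correction = 2442 * 9 * 0.128 = 2813.184 kJ/kg
LHV = 49788 - 2813.184 = 46974.82 kJ/kg


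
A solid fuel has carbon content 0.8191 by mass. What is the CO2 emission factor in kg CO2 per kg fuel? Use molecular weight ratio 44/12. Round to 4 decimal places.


EF = C_frac * (M_CO2 / M_C)
EF = 0.8191 * (44/12)
EF = 0.8191 * 3.666667 = 3.0034 kg_CO2/kg_fuel


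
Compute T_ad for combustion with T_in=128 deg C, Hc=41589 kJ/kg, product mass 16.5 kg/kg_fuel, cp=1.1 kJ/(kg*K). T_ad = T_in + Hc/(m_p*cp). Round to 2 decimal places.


T_ad = T_in + Hc / (m_p * cp)
Denominator = 16.5 * 1.1 = 18.1500
Temperature rise = 41589 / 18.1500 = 2291.40 K
T_ad = 128 + 2291.40 = 2419.40 deg C


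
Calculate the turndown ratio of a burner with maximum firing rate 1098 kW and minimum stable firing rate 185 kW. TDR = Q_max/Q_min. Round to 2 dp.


TDR = Q_max / Q_min
TDR = 1098 / 185 = 5.94


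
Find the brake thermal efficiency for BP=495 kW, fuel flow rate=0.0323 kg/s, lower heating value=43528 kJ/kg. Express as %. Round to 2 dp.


eta_BTE = (BP / (mf * LHV)) * 100
Denominator = 0.0323 * 43528 = 1405.9544 kW
eta_BTE = (495 / 1405.9544) * 100 = 35.21%


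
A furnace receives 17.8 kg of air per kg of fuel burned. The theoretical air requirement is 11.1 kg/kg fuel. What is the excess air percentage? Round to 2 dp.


Excess air = actual - stoichiometric = 17.8 - 11.1 = 6.70 kg/kg fuel
Excess air % = (excess / stoich) * 100 = (6.70 / 11.1) * 100 = 60.36%
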